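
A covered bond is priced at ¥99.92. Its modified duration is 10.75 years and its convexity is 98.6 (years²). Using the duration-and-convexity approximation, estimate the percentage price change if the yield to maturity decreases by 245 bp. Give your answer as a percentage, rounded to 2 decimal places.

+29.30%

Duration effect: -D_mod·Δy = -10.75 × (-0.0245) = +0.263375
Convexity effect: ½·C·(Δy)² = 0.5 × 98.6 × (-0.0245)² = +0.029592325
ΔP/P ≈ +0.263375 + 0.029592325 = +0.292967325
= +29.2967325%.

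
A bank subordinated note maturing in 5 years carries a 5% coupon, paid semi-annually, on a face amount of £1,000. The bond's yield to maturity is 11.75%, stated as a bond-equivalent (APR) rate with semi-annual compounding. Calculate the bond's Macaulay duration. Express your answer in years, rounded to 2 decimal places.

4.39 years

Periodic yield y = 0.05875. Discount each cash flow and weight by its period:
  t   CF        PV=CF/(1+0.05875)^t    t·PV
  1        25.00        23.6128        23.6128
  2        25.00        22.3025        44.6050
  3        25.00        21.0649        63.1947
  4        25.00        19.8960        79.5841
  5        25.00        18.7920        93.9600
  6        25.00        17.7492       106.4954
  7        25.00        16.7643       117.3503
  8        25.00        15.8341       126.6726
  9        25.00        14.9554       134.5990
  10    1,025.00       579.1481     5,791.4809
  Σ                    750.1193     6,581.5547
Price P = Σ PV = 750.1193.
Macaulay duration = Σ(t·PV) / P = 6,581.5547 / 750.1193 = 8.77401 half-year periods.
In years: 8.77401 / 2 = 4.38701 years.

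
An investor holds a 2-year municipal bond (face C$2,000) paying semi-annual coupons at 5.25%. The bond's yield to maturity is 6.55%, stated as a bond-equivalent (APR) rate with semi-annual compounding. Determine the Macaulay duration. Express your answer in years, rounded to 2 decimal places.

1.92 years

Periodic yield y = 0.03275. Discount each cash flow and weight by its period:
  t   CF        PV=CF/(1+0.03275)^t    t·PV
  1        52.50        50.8351        50.8351
  2        52.50        49.2231        98.4462
  3        52.50        47.6622       142.9865
  4     2,052.50     1,804.2734     7,217.0937
  Σ                  1,951.9938     7,509.3615
Price P = Σ PV = 1,951.9938.
Macaulay duration = Σ(t·PV) / P = 7,509.3615 / 1,951.9938 = 3.84702 half-year periods.
In years: 3.84702 / 2 = 1.92351 years.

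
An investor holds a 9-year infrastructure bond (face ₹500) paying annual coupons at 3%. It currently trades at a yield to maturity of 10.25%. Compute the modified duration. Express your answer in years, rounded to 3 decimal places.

6.935 years

Periodic yield y = 0.1025. First find Macaulay duration:
  t   CF        PV=CF/(1+0.1025)^t    t·PV
  1        15.00        13.6054        13.6054
  2        15.00        12.3405        24.6811
  3        15.00        11.1932        33.5797
  4        15.00        10.1526        40.6104
  5        15.00         9.2087        46.0435
  6        15.00         8.3526        50.1154
  7        15.00         7.5760        53.0321
  8        15.00         6.8717        54.9734
  9       515.00       213.9931     1,925.9382
  Σ                    293.2939     2,242.5792
P = 293.2939; Macaulay duration = 2,242.5792 / 293.2939 = 7.64618 years.
Modified duration = D_Mac / (1 + y) = 7.64618 / 1.1025 = 6.93531 years.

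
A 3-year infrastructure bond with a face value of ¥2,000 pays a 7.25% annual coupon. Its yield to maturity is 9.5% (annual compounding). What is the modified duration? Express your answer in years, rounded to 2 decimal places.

Periodic yield y = 0.095. First find Macaulay duration:
  t   CF        PV=CF/(1+0.095)^t    t·PV
  1       145.00       132.4201       132.4201
  2       145.00       120.9316       241.8632
  3     2,145.00     1,633.7475     4,901.2425
  Σ                  1,887.0992     5,275.5258
P = 1,887.0992; Macaulay duration = 5,275.5258 / 1,887.0992 = 2.79557 years.
Modified duration = D_Mac / (1 + y) = 2.79557 / 1.095 = 2.55304 years.

2.55 years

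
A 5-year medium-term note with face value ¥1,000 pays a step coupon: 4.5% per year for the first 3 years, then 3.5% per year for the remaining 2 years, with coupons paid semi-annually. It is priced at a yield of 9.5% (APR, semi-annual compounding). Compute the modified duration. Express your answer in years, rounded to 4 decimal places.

Periodic yield y = 0.0475. First find Macaulay duration:
  t   CF        PV=CF/(1+0.0475)^t    t·PV
  1        22.50        21.4797        21.4797
  2        22.50        20.5057        41.0114
  3        22.50        19.5758        58.7275
  4        22.50        18.6882        74.7526
  5        22.50        17.8407        89.2036
  6        22.50        17.0317       102.1903
  7        17.50        12.6462        88.5234
  8        17.50        12.0727        96.5819
  9        17.50        11.5253       103.7276
  10    1,017.50       639.7261     6,397.2615
  Σ                    791.0922     7,073.4594
P = 791.0922; Macaulay duration = 7,073.4594 / 791.0922 = 8.94138 half-year periods = 4.47069 years.
Modified duration = D_Mac / (1 + y) = 4.47069 / 1.0475 = 4.26796 years.

4.2680 years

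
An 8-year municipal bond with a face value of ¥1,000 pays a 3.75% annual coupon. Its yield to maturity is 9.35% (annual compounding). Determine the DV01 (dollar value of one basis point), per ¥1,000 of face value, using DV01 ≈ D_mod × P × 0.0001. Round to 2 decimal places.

¥0.43

Periodic yield y = 0.0935.
  t   CF        PV=CF/(1+0.0935)^t    t·PV
  1        37.50        34.2936        34.2936
  2        37.50        31.3613        62.7225
  3        37.50        28.6797        86.0392
  4        37.50        26.2275       104.9098
  5        37.50        23.9849       119.9243
  6        37.50        21.9340       131.6042
  7        37.50        20.0586       140.4099
  8     1,037.50       507.5021     4,060.0165
  Σ                    694.0415     4,739.9200
P = 694.0415; D_Mac = 6.82945 yrs; D_mod = 6.24549 yrs.
DV01 ≈ 6.24549 × 694.0415 × 0.0001 = 0.433463.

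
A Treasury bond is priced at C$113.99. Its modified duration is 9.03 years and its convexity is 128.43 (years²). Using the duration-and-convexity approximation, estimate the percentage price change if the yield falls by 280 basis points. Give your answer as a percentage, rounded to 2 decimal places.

+30.32%

Duration effect: -D_mod·Δy = -9.03 × (-0.028) = +0.252840
Convexity effect: ½·C·(Δy)² = 0.5 × 128.43 × (-0.028)² = +0.05034456
ΔP/P ≈ +0.252840 + 0.05034456 = +0.30318456
= +30.318456%.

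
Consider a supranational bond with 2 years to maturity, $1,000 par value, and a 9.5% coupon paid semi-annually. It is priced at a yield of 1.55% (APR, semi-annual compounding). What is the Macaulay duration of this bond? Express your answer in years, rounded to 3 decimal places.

1.878 years

Periodic yield y = 0.00775. Discount each cash flow and weight by its period:
  t   CF        PV=CF/(1+0.00775)^t    t·PV
  1        47.50        47.1347        47.1347
  2        47.50        46.7722        93.5444
  3        47.50        46.4125       139.2376
  4     1,047.50     1,015.6470     4,062.5881
  Σ                  1,155.9665     4,342.5049
Price P = Σ PV = 1,155.9665.
Macaulay duration = Σ(t·PV) / P = 4,342.5049 / 1,155.9665 = 3.75660 half-year periods.
In years: 3.75660 / 2 = 1.87830 years.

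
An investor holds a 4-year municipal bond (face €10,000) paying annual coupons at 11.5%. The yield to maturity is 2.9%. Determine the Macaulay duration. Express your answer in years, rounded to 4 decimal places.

Periodic yield y = 0.029. Discount each cash flow and weight by its year:
  t   CF        PV=CF/(1+0.029)^t    t·PV
  1     1,150.00     1,117.5899     1,117.5899
  2     1,150.00     1,086.0932     2,172.1864
  3     1,150.00     1,055.4842     3,166.4525
  4    11,150.00     9,945.1965    39,780.7860
  Σ                 13,204.3637    46,237.0147
Price P = Σ PV = 13,204.3637.
Macaulay duration = Σ(t·PV) / P = 46,237.0147 / 13,204.3637 = 3.50165 years.

3.5016 years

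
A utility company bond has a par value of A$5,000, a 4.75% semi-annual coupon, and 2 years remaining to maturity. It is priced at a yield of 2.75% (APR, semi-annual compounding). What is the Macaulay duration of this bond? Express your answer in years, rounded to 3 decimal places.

Periodic yield y = 0.01375. Discount each cash flow and weight by its period:
  t   CF        PV=CF/(1+0.01375)^t    t·PV
  1       118.75       117.1393       117.1393
  2       118.75       115.5505       231.1010
  3       118.75       113.9832       341.9497
  4     5,118.75     4,846.6365    19,386.5461
  Σ                  5,193.3096    20,076.7362
Price P = Σ PV = 5,193.3096.
Macaulay duration = Σ(t·PV) / P = 20,076.7362 / 5,193.3096 = 3.86588 half-year periods.
In years: 3.86588 / 2 = 1.93294 years.

1.933 years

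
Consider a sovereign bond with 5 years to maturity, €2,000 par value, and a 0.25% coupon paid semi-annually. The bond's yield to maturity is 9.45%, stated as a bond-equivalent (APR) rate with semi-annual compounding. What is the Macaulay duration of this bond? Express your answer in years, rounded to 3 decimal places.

4.963 years

Periodic yield y = 0.04725. Discount each cash flow and weight by its period:
  t   CF        PV=CF/(1+0.04725)^t    t·PV
  1         2.50         2.3872         2.3872
  2         2.50         2.2795         4.5590
  3         2.50         2.1767         6.5300
  4         2.50         2.0784         8.3138
  5         2.50         1.9847         9.9233
  6         2.50         1.8951        11.3707
  7         2.50         1.8096        12.6673
  8         2.50         1.7280        13.8238
  9         2.50         1.6500        14.8501
  10    2,002.50     1,262.0275    12,620.2755
  Σ                  1,280.0167    12,704.7007
Price P = Σ PV = 1,280.0167.
Macaulay duration = Σ(t·PV) / P = 12,704.7007 / 1,280.0167 = 9.92542 half-year periods.
In years: 9.92542 / 2 = 4.96271 years.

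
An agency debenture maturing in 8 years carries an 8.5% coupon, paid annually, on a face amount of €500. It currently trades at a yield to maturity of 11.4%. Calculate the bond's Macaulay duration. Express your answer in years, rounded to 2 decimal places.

5.95 years

Periodic yield y = 0.114. Discount each cash flow and weight by its year:
  t   CF        PV=CF/(1+0.114)^t    t·PV
  1        42.50        38.1508        38.1508
  2        42.50        34.2467        68.4934
  3        42.50        30.7421        92.2263
  4        42.50        27.5961       110.3845
  5        42.50        24.7721       123.8605
  6        42.50        22.2371       133.4225
  7        42.50        19.9615       139.7303
  8       542.50       228.7274     1,829.8193
  Σ                    426.4338     2,536.0876
Price P = Σ PV = 426.4338.
Macaulay duration = Σ(t·PV) / P = 2,536.0876 / 426.4338 = 5.94720 years.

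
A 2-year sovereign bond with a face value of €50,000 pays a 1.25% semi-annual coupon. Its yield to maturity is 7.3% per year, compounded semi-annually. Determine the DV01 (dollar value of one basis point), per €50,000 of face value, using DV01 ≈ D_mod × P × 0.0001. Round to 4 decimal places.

€8.4944

Periodic yield y = 0.0365.
  t   CF        PV=CF/(1+0.0365)^t    t·PV
  1       312.50       301.4954       301.4954
  2       312.50       290.8784       581.7567
  3       312.50       280.6352       841.9055
  4    50,312.50    43,591.1847   174,364.7387
  Σ                 44,464.1936   176,089.8964
P = 44,464.1936; D_Mac = 3.96026 half-year periods = 1.98013 yrs; D_mod = 1.91040 yrs.
DV01 ≈ 1.91040 × 44,464.1936 × 0.0001 = 8.494447.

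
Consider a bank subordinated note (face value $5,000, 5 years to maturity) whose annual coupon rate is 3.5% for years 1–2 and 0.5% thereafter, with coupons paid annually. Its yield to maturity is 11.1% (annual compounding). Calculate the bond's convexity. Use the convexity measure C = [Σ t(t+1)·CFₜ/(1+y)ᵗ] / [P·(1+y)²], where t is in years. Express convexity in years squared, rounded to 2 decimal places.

With y = 0.111:
  t   CF        PV=CF/(1+0.111)^t    t·PV        t(t+1)·PV
  1       175.00       157.5158       157.5158         315.0315
  2       175.00       141.7784       283.5567         850.6701
  3        25.00        18.2305        54.6914         218.7656
  4        25.00        16.4091        65.6363         328.1813
  5     5,025.00     2,968.6963    14,843.4815      89,060.8890
  Σ                  3,302.6299    15,404.8816      90,773.5375
P = 3,302.6299.
Convexity = Σ t(t+1)·PV / [P·(1+y)²] = 90,773.5375 / (3,302.6299 × 1.234321) = 22.26749.

22.27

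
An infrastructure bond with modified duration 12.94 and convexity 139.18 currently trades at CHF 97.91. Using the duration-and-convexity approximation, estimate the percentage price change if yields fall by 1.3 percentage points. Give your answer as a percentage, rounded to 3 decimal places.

Duration effect: -D_mod·Δy = -12.94 × (-0.013) = +0.168220
Convexity effect: ½·C·(Δy)² = 0.5 × 139.18 × (-0.013)² = +0.01176071
ΔP/P ≈ +0.168220 + 0.01176071 = +0.17998071
= +17.998071%.

+17.998%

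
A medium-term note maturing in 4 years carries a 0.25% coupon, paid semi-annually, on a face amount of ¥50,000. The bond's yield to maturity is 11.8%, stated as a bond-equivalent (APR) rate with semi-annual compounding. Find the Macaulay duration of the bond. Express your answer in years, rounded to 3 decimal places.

Periodic yield y = 0.059. Discount each cash flow and weight by its period:
  t   CF        PV=CF/(1+0.059)^t    t·PV
  1        62.50        59.0179        59.0179
  2        62.50        55.7299       111.4598
  3        62.50        52.6250       157.8750
  4        62.50        49.6931       198.7724
  5        62.50        46.9246       234.6228
  6        62.50        44.3103       265.8615
  7        62.50        41.8416       292.8912
  8    50,062.50    31,647.8967   253,183.1737
  Σ                 31,998.0391   254,503.6744
Price P = Σ PV = 31,998.0391.
Macaulay duration = Σ(t·PV) / P = 254,503.6744 / 31,998.0391 = 7.95373 half-year periods.
In years: 7.95373 / 2 = 3.97686 years.

3.977 years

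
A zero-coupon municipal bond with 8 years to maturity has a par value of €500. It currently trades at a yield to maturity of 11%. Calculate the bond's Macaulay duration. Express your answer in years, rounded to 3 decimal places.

A zero-coupon bond has a single cash flow at maturity, so its Macaulay duration equals its maturity: 8 years.

8.000 years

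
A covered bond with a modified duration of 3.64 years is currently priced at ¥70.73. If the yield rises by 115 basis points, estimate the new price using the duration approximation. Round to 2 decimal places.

¥67.77

Duration approximation: ΔP/P ≈ -D_mod · Δy = -3.64 × (+0.0115) = -0.041860.
New price ≈ 70.73 × (1 - 0.041860) = 67.7692422.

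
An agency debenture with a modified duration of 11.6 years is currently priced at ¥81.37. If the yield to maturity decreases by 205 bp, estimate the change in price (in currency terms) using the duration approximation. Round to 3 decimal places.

+¥19.350

Duration approximation: ΔP/P ≈ -D_mod · Δy = -11.6 × (-0.0205) = +0.237800.
ΔP ≈ 81.37 × (+0.237800) = +19.349786.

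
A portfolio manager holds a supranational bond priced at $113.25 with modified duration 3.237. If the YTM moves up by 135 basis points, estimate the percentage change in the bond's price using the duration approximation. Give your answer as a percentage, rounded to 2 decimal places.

-4.37%

Duration approximation: ΔP/P ≈ -D_mod · Δy = -3.237 × (+0.0135) = -0.0436995.
As a percentage: -4.36995%.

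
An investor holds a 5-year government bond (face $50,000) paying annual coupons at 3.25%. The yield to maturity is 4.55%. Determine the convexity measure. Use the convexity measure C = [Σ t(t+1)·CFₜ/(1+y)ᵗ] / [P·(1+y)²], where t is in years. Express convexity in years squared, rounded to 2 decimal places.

25.15

With y = 0.0455:
  t   CF        PV=CF/(1+0.0455)^t    t·PV        t(t+1)·PV
  1     1,625.00     1,554.2802     1,554.2802       3,108.5605
  2     1,625.00     1,486.6382     2,973.2764       8,919.8293
  3     1,625.00     1,421.9399     4,265.8198      17,063.2793
  4     1,625.00     1,360.0573     5,440.2293      27,201.1467
  5    51,625.00    41,327.5708   206,637.8542   1,239,827.1249
  Σ                 47,150.4866   220,871.4600   1,296,119.9407
P = 47,150.4866.
Convexity = Σ t(t+1)·PV / [P·(1+y)²] = 1,296,119.9407 / (47,150.4866 × 1.093070) = 25.14843.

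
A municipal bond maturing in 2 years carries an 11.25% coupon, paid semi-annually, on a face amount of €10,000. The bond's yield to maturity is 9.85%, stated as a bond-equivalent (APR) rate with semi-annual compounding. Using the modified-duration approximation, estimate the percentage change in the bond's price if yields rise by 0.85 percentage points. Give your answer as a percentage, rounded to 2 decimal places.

-1.50%

Periodic yield y = 0.04925. Modified duration first:
  t   CF        PV=CF/(1+0.04925)^t    t·PV
  1       562.50       536.0972       536.0972
  2       562.50       510.9337     1,021.8675
  3       562.50       486.9514     1,460.8541
  4    10,562.50     8,714.6673    34,858.6691
  Σ                 10,248.6496    37,877.4879
P = 10,248.6496; D_Mac = 3.69585 half-year periods = 1.84793 yrs; D_mod = 1.84793/(1+0.04925) = 1.76119 yrs.
ΔP/P ≈ -D_mod · Δy = -1.76119 × (+0.0085) = -0.014970 = -1.4970%.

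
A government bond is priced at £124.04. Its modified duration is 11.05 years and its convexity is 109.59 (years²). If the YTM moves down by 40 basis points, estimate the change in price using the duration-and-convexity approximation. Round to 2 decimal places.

Duration effect: -D_mod·Δy = -11.05 × (-0.004) = +0.044200
Convexity effect: ½·C·(Δy)² = 0.5 × 109.59 × (-0.004)² = +0.00087672
ΔP/P ≈ +0.044200 + 0.00087672 = +0.04507672
ΔP ≈ 124.04 × (+0.04507672) = +5.5913163488.

+£5.59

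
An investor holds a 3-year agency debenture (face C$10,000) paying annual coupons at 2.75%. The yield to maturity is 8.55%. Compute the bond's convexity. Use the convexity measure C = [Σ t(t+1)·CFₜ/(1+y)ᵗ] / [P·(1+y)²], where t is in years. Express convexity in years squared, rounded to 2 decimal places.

9.79

With y = 0.0855:
  t   CF        PV=CF/(1+0.0855)^t    t·PV        t(t+1)·PV
  1       275.00       253.3395       253.3395         506.6789
  2       275.00       233.3851       466.7701       1,400.3103
  3    10,275.00     8,033.2697    24,099.8091      96,399.2363
  Σ                  8,519.9942    24,819.9187      98,306.2255
P = 8,519.9942.
Convexity = Σ t(t+1)·PV / [P·(1+y)²] = 98,306.2255 / (8,519.9942 × 1.178310) = 9.79224.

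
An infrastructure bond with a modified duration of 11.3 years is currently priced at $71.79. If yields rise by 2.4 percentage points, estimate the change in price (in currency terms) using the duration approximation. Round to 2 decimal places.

-$19.47

Duration approximation: ΔP/P ≈ -D_mod · Δy = -11.3 × (+0.024) = -0.271200.
ΔP ≈ 71.79 × (-0.271200) = -19.469448.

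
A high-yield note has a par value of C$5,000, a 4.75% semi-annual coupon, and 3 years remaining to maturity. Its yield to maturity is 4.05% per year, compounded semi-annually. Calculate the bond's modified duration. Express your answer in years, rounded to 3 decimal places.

Periodic yield y = 0.02025. First find Macaulay duration:
  t   CF        PV=CF/(1+0.02025)^t    t·PV
  1       118.75       116.3930       116.3930
  2       118.75       114.0829       228.1657
  3       118.75       111.8185       335.4556
  4       118.75       109.5992       438.3966
  5       118.75       107.4238       537.1191
  6     5,118.75     4,538.6250    27,231.7498
  Σ                  5,097.9424    28,887.2799
P = 5,097.9424; Macaulay duration = 28,887.2799 / 5,097.9424 = 5.66646 half-year periods = 2.83323 years.
Modified duration = D_Mac / (1 + y) = 2.83323 / 1.02025 = 2.77700 years.

2.777 years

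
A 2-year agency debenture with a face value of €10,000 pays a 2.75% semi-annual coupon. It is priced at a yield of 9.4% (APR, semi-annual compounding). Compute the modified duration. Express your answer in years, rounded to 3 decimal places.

Periodic yield y = 0.047. First find Macaulay duration:
  t   CF        PV=CF/(1+0.047)^t    t·PV
  1       137.50       131.3276       131.3276
  2       137.50       125.4323       250.8646
  3       137.50       119.8016       359.4048
  4    10,137.50     8,436.1470    33,744.5881
  Σ                  8,812.7085    34,486.1851
P = 8,812.7085; Macaulay duration = 34,486.1851 / 8,812.7085 = 3.91323 half-year periods = 1.95662 years.
Modified duration = D_Mac / (1 + y) = 1.95662 / 1.047 = 1.86878 years.

1.869 years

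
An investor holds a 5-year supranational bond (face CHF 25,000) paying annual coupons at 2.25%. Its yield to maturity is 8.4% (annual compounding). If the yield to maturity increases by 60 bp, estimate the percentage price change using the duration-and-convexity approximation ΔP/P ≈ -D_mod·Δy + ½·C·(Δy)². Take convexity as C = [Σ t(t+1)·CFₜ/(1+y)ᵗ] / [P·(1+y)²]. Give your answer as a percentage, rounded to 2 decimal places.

With y = 0.084:
  t   CF        PV=CF/(1+0.084)^t    t·PV        t(t+1)·PV
  1       562.50       518.9114       518.9114       1,037.8229
  2       562.50       478.7006       957.4012       2,872.2035
  3       562.50       441.6057     1,324.8171       5,299.2685
  4       562.50       407.3853     1,629.5414       8,147.7068
  5    25,562.50    17,078.7828    85,393.9138     512,363.4827
  Σ                 18,925.3858    89,824.5849     529,720.4845
P = 18,925.3858; D_Mac = 4.74625 yrs; D_mod = 4.37846 yrs; C = 23.82009.
Duration effect: -4.37846 × (+0.006) = -0.026271
Convexity effect: 0.5 × 23.82009 × (0.006)² = +0.0004288
ΔP/P ≈ -0.026271 + 0.0004288 = -0.025842 = -2.5842%.

-2.58%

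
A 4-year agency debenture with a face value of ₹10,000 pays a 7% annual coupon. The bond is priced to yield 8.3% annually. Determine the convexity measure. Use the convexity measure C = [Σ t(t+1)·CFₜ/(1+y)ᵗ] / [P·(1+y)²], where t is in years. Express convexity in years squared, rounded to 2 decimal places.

14.88

With y = 0.083:
  t   CF        PV=CF/(1+0.083)^t    t·PV        t(t+1)·PV
  1       700.00       646.3527       646.3527       1,292.7054
  2       700.00       596.8169     1,193.6338       3,580.9015
  3       700.00       551.0775     1,653.2325       6,612.9299
  4    10,700.00     7,778.0360    31,112.1442     155,560.7208
  Σ                  9,572.2832    34,605.3632     167,047.2576
P = 9,572.2832.
Convexity = Σ t(t+1)·PV / [P·(1+y)²] = 167,047.2576 / (9,572.2832 × 1.172889) = 14.87877.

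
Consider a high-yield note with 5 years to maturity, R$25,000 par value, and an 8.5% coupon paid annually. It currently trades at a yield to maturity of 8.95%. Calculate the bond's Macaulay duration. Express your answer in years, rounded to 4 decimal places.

Periodic yield y = 0.0895. Discount each cash flow and weight by its year:
  t   CF        PV=CF/(1+0.0895)^t    t·PV
  1     2,125.00     1,950.4360     1,950.4360
  2     2,125.00     1,790.2120     3,580.4240
  3     2,125.00     1,643.1501     4,929.4502
  4     2,125.00     1,508.1690     6,032.6758
  5    27,125.00    17,669.8789    88,349.3947
  Σ                 24,561.8459   104,842.3807
Price P = Σ PV = 24,561.8459.
Macaulay duration = Σ(t·PV) / P = 104,842.3807 / 24,561.8459 = 4.26851 years.

4.2685 years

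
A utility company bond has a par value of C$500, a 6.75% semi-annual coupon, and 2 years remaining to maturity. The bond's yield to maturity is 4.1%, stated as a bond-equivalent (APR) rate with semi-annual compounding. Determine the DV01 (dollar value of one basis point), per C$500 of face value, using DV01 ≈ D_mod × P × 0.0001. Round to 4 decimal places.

C$0.0981

Periodic yield y = 0.0205.
  t   CF        PV=CF/(1+0.0205)^t    t·PV
  1       16.875        16.5360        16.5360
  2       16.875        16.2038        32.4077
  3       16.875        15.8783        47.6350
  4      516.875       476.5775     1,906.3098
  Σ                    525.1956     2,002.8885
P = 525.1956; D_Mac = 3.81360 half-year periods = 1.90680 yrs; D_mod = 1.86850 yrs.
DV01 ≈ 1.86850 × 525.1956 × 0.0001 = 0.098133.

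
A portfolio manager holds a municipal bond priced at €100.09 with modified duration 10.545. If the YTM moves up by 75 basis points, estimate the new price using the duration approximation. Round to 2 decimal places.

€92.17

Duration approximation: ΔP/P ≈ -D_mod · Δy = -10.545 × (+0.0075) = -0.0790875.
New price ≈ 100.09 × (1 - 0.0790875) = 92.174132125.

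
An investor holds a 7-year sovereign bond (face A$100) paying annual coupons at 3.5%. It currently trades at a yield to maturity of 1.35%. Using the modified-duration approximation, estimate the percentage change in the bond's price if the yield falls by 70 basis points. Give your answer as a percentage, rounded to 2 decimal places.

Periodic yield y = 0.0135. Modified duration first:
  t   CF        PV=CF/(1+0.0135)^t    t·PV
  1         3.50         3.4534         3.4534
  2         3.50         3.4074         6.8148
  3         3.50         3.3620        10.0860
  4         3.50         3.3172        13.2688
  5         3.50         3.2730        16.3651
  6         3.50         3.2294        19.3766
  7       103.50        94.2267       659.5870
  Σ                    114.2691       728.9517
P = 114.2691; D_Mac = 6.37925 yrs; D_mod = 6.37925/(1+0.0135) = 6.29428 yrs.
ΔP/P ≈ -D_mod · Δy = -6.29428 × (-0.007) = +0.044060 = +4.4060%.

+4.41%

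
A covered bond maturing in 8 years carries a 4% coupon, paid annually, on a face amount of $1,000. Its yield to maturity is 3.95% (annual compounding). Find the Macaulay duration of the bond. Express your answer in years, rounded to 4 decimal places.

7.0040 years

Periodic yield y = 0.0395. Discount each cash flow and weight by its year:
  t   CF        PV=CF/(1+0.0395)^t    t·PV
  1        40.00        38.4800        38.4800
  2        40.00        37.0178        74.0357
  3        40.00        35.6112       106.8336
  4        40.00        34.2580       137.0320
  5        40.00        32.9562       164.7811
  6        40.00        31.7039       190.2235
  7        40.00        30.4992       213.4944
  8     1,040.00       762.8469     6,102.7753
  Σ                  1,003.3733     7,027.6557
Price P = Σ PV = 1,003.3733.
Macaulay duration = Σ(t·PV) / P = 7,027.6557 / 1,003.3733 = 7.00403 years.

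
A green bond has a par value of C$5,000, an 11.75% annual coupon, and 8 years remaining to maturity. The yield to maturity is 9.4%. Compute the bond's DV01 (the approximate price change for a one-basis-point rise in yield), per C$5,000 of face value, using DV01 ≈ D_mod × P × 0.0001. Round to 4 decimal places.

Periodic yield y = 0.094.
  t   CF        PV=CF/(1+0.094)^t    t·PV
  1       587.50       537.0201       537.0201
  2       587.50       490.8776       981.7552
  3       587.50       448.6998     1,346.0995
  4       587.50       410.1461     1,640.5844
  5       587.50       374.9050     1,874.5251
  6       587.50       342.6920     2,056.1519
  7       587.50       313.2468     2,192.7275
  8     5,587.50     2,723.1964    21,785.5710
  Σ                  5,640.7838    32,414.4347
P = 5,640.7838; D_Mac = 5.74644 yrs; D_mod = 5.25269 yrs.
DV01 ≈ 5.25269 × 5,640.7838 × 0.0001 = 2.962928.

C$2.9629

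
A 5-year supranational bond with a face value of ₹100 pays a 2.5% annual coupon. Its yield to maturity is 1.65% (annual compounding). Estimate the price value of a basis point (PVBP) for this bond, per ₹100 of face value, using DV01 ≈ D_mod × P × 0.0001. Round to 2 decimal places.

₹0.05

Periodic yield y = 0.0165.
  t   CF        PV=CF/(1+0.0165)^t    t·PV
  1         2.50         2.4594         2.4594
  2         2.50         2.4195         4.8390
  3         2.50         2.3802         7.1407
  4         2.50         2.3416         9.3664
  5       102.50        94.4467       472.2337
  Σ                    104.0475       496.0391
P = 104.0475; D_Mac = 4.76743 yrs; D_mod = 4.69005 yrs.
DV01 ≈ 4.69005 × 104.0475 × 0.0001 = 0.048799.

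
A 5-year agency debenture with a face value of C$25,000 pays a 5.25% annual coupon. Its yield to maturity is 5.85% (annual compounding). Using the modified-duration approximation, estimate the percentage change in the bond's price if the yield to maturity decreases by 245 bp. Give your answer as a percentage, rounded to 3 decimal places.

Periodic yield y = 0.0585. Modified duration first:
  t   CF        PV=CF/(1+0.0585)^t    t·PV
  1     1,312.50     1,239.9622     1,239.9622
  2     1,312.50     1,171.4334     2,342.8667
  3     1,312.50     1,106.6919     3,320.0757
  4     1,312.50     1,045.5285     4,182.1139
  5    26,312.50    19,801.9428    99,009.7139
  Σ                 24,365.5587   110,094.7324
P = 24,365.5587; D_Mac = 4.51846 yrs; D_mod = 4.51846/(1+0.0585) = 4.26874 yrs.
ΔP/P ≈ -D_mod · Δy = -4.26874 × (-0.0245) = +0.104584 = +10.4584%.

+10.458%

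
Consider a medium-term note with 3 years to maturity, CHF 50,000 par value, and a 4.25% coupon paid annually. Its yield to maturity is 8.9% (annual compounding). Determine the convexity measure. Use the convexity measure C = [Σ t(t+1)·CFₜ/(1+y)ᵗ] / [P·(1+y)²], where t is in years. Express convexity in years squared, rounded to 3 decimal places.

With y = 0.089:
  t   CF        PV=CF/(1+0.089)^t    t·PV        t(t+1)·PV
  1     2,125.00     1,951.3315     1,951.3315       3,902.6630
  2     2,125.00     1,791.8563     3,583.7126      10,751.1377
  3    52,125.00    40,361.0475   121,083.1424     484,332.5696
  Σ                 44,104.2353   126,618.1865     498,986.3703
P = 44,104.2353.
Convexity = Σ t(t+1)·PV / [P·(1+y)²] = 498,986.3703 / (44,104.2353 × 1.185921) = 9.54009.

9.540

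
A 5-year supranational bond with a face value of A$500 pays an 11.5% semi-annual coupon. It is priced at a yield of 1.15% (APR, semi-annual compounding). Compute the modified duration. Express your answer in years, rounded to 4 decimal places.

Periodic yield y = 0.00575. First find Macaulay duration:
  t   CF        PV=CF/(1+0.00575)^t    t·PV
  1        28.75        28.5856        28.5856
  2        28.75        28.4222        56.8444
  3        28.75        28.2597        84.7791
  4        28.75        28.0981       112.3926
  5        28.75        27.9375       139.6875
  6        28.75        27.7778       166.6667
  7        28.75        27.6190       193.3328
  8        28.75        27.4611       219.6886
  9        28.75        27.3041       245.7367
  10      528.75       499.2867     4,992.8667
  Σ                    750.7518     6,240.5808
P = 750.7518; Macaulay duration = 6,240.5808 / 750.7518 = 8.31244 half-year periods = 4.15622 years.
Modified duration = D_Mac / (1 + y) = 4.15622 / 1.00575 = 4.13246 years.

4.1325 years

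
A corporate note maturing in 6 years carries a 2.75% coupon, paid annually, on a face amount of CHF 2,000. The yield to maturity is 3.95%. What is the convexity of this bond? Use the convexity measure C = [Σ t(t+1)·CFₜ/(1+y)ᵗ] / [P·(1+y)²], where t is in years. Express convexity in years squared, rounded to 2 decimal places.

35.41

With y = 0.0395:
  t   CF        PV=CF/(1+0.0395)^t    t·PV        t(t+1)·PV
  1        55.00        52.9101        52.9101         105.8201
  2        55.00        50.8995       101.7990         305.3971
  3        55.00        48.9654       146.8962         587.5847
  4        55.00        47.1048       188.4190         942.0950
  5        55.00        45.3148       226.5741       1,359.4445
  6     2,055.00     1,628.7891     9,772.7348      68,409.1438
  Σ                  1,873.9837    10,489.3332      71,709.4852
P = 1,873.9837.
Convexity = Σ t(t+1)·PV / [P·(1+y)²] = 71,709.4852 / (1,873.9837 × 1.080560) = 35.41293.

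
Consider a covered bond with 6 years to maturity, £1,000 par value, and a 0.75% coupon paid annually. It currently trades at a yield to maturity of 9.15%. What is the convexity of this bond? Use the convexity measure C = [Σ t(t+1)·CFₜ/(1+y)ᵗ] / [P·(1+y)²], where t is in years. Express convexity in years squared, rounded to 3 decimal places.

34.113

With y = 0.0915:
  t   CF        PV=CF/(1+0.0915)^t    t·PV        t(t+1)·PV
  1         7.50         6.8713         6.8713          13.7426
  2         7.50         6.2953        12.5905          37.7716
  3         7.50         5.7675        17.3026          69.2104
  4         7.50         5.2840        21.1362         105.6809
  5         7.50         4.8411        24.2054         145.2325
  6     1,007.50       595.8029     3,574.8174      25,023.7219
  Σ                    624.8621     3,656.9234      25,395.3598
P = 624.8621.
Convexity = Σ t(t+1)·PV / [P·(1+y)²] = 25,395.3598 / (624.8621 × 1.191372) = 34.11322.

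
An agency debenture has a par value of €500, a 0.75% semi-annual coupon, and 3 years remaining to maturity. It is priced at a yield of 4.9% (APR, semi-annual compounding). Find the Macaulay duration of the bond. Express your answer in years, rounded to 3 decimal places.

Periodic yield y = 0.0245. Discount each cash flow and weight by its period:
  t   CF        PV=CF/(1+0.0245)^t    t·PV
  1        1.875         1.8302         1.8302
  2        1.875         1.7864         3.5728
  3        1.875         1.7437         5.2310
  4        1.875         1.7020         6.8079
  5        1.875         1.6613         8.3064
  6      501.875       434.0340     2,604.2042
  Σ                    442.7575     2,629.9525
Price P = Σ PV = 442.7575.
Macaulay duration = Σ(t·PV) / P = 2,629.9525 / 442.7575 = 5.93994 half-year periods.
In years: 5.93994 / 2 = 2.96997 years.

2.970 years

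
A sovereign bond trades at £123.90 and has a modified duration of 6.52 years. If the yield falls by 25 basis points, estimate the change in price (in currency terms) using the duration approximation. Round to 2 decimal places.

Duration approximation: ΔP/P ≈ -D_mod · Δy = -6.52 × (-0.0025) = +0.016300.
ΔP ≈ 123.90 × (+0.016300) = +2.01957.

+£2.02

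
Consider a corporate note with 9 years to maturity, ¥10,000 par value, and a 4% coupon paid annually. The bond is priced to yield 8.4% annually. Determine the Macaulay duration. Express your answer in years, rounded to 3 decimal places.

Periodic yield y = 0.084. Discount each cash flow and weight by its year:
  t   CF        PV=CF/(1+0.084)^t    t·PV
  1       400.00       369.0037       369.0037
  2       400.00       340.4093       680.8186
  3       400.00       314.0307       942.0922
  4       400.00       289.6962     1,158.7850
  5       400.00       267.2475     1,336.2373
  6       400.00       246.5382     1,479.2295
  7       400.00       227.4338     1,592.0366
  8       400.00       209.8098     1,678.4783
  9    10,400.00     5,032.3380    45,291.0416
  Σ                  7,296.5072    54,527.7227
Price P = Σ PV = 7,296.5072.
Macaulay duration = Σ(t·PV) / P = 54,527.7227 / 7,296.5072 = 7.47313 years.

7.473 years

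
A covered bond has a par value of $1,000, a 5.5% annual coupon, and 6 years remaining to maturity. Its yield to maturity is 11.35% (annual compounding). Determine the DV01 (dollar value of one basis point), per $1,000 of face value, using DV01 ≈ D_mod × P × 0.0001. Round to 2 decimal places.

Periodic yield y = 0.1135.
  t   CF        PV=CF/(1+0.1135)^t    t·PV
  1        55.00        49.3938        49.3938
  2        55.00        44.3591        88.7181
  3        55.00        39.8375       119.5125
  4        55.00        35.7768       143.1073
  5        55.00        32.1301       160.6503
  6     1,055.00       553.4917     3,320.9503
  Σ                    754.9890     3,882.3324
P = 754.9890; D_Mac = 5.14224 yrs; D_mod = 4.61808 yrs.
DV01 ≈ 4.61808 × 754.9890 × 0.0001 = 0.348660.

$0.35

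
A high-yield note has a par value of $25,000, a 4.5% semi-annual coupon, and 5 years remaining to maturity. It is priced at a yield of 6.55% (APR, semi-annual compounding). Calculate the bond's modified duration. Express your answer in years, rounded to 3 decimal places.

4.364 years

Periodic yield y = 0.03275. First find Macaulay duration:
  t   CF        PV=CF/(1+0.03275)^t    t·PV
  1       562.50       544.6623       544.6623
  2       562.50       527.3903     1,054.7806
  3       562.50       510.6660     1,531.9979
  4       562.50       494.4720     1,977.8880
  5       562.50       478.7916     2,393.9579
  6       562.50       463.6084     2,781.6505
  7       562.50       448.9067     3,142.3470
  8       562.50       434.6712     3,477.3699
  9       562.50       420.8872     3,787.9846
  10   25,562.50    18,520.4395   185,204.3952
  Σ                 22,844.4952   205,897.0338
P = 22,844.4952; Macaulay duration = 205,897.0338 / 22,844.4952 = 9.01298 half-year periods = 4.50649 years.
Modified duration = D_Mac / (1 + y) = 4.50649 / 1.03275 = 4.36358 years.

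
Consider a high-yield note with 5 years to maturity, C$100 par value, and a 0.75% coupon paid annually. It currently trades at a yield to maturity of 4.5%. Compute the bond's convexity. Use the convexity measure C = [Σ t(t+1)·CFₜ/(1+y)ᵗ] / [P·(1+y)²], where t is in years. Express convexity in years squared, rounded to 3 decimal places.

26.872

With y = 0.045:
  t   CF        PV=CF/(1+0.045)^t    t·PV        t(t+1)·PV
  1         0.75         0.7177         0.7177           1.4354
  2         0.75         0.6868         1.3736           4.1208
  3         0.75         0.6572         1.9717           7.8867
  4         0.75         0.6289         2.5157          12.5784
  5       100.75        80.8469       404.2347       2,425.4083
  Σ                     83.5376       410.8134       2,451.4296
P = 83.5376.
Convexity = Σ t(t+1)·PV / [P·(1+y)²] = 2,451.4296 / (83.5376 × 1.092025) = 26.87230.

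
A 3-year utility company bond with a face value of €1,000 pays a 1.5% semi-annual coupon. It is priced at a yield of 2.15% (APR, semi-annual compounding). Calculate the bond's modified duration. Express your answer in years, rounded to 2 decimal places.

2.91 years

Periodic yield y = 0.01075. First find Macaulay duration:
  t   CF        PV=CF/(1+0.01075)^t    t·PV
  1         7.50         7.4202         7.4202
  2         7.50         7.3413        14.6826
  3         7.50         7.2632        21.7897
  4         7.50         7.1860        28.7439
  5         7.50         7.1096        35.5478
  6     1,007.50       944.8928     5,669.3570
  Σ                    981.2132     5,777.5413
P = 981.2132; Macaulay duration = 5,777.5413 / 981.2132 = 5.88816 half-year periods = 2.94408 years.
Modified duration = D_Mac / (1 + y) = 2.94408 / 1.01075 = 2.91277 years.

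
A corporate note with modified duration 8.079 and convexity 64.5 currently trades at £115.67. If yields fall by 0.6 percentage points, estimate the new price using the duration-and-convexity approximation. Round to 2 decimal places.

Duration effect: -D_mod·Δy = -8.079 × (-0.006) = +0.048474
Convexity effect: ½·C·(Δy)² = 0.5 × 64.5 × (-0.006)² = +0.0011610
ΔP/P ≈ +0.048474 + 0.0011610 = +0.049635
New price ≈ 115.67 × (1 + 0.049635) = 121.41128045.

£121.41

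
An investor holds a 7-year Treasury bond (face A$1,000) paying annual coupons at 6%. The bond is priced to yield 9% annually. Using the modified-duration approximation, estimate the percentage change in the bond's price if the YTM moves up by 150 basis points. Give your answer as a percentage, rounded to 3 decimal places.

Periodic yield y = 0.09. Modified duration first:
  t   CF        PV=CF/(1+0.09)^t    t·PV
  1        60.00        55.0459        55.0459
  2        60.00        50.5008       101.0016
  3        60.00        46.3310       138.9930
  4        60.00        42.5055       170.0221
  5        60.00        38.9959       194.9794
  6        60.00        35.7760       214.6562
  7     1,060.00       579.8563     4,058.9941
  Σ                    849.0114     4,933.6923
P = 849.0114; D_Mac = 5.81110 yrs; D_mod = 5.81110/(1+0.09) = 5.33129 yrs.
ΔP/P ≈ -D_mod · Δy = -5.33129 × (+0.015) = -0.079969 = -7.9969%.

-7.997%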